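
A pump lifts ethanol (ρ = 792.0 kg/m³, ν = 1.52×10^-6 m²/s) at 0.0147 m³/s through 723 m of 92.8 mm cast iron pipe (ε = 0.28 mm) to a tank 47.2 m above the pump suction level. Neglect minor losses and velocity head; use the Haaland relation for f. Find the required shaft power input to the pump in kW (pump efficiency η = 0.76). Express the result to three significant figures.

P_shaft ≈ 14.7 kW

V = 4Q/(πD²) = 2.173 m/s; Re = 1.33×10^5; ε/D = 0.00302; f = 0.02715
h_f = f(L/D)V²/2g = 50.92 m
Total head H = z + h_f = 47.2 + 50.92 = 98.12 m
P_hyd = ρgQH = 792.0·9.81·0.0147·98.12 = 11.21 kW
P_shaft = P_hyd/η = 11.21/0.76 = 14.75 kW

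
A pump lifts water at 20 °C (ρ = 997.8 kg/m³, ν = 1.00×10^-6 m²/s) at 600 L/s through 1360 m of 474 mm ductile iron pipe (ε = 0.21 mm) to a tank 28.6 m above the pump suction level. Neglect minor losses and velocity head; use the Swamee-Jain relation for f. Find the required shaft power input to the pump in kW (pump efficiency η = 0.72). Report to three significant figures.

V = 4Q/(πD²) = 3.400 m/s; Re = 1.61×10^6; ε/D = 4.43×10^-4; f = 0.01668
h_f = f(L/D)V²/2g = 28.21 m
Total head H = z + h_f = 28.6 + 28.21 = 56.81 m
P_hyd = ρgQH = 997.8·9.81·0.600·56.81 = 333.6 kW
P_shaft = P_hyd/η = 333.6/0.72 = 463.4 kW

P_shaft ≈ 463 kW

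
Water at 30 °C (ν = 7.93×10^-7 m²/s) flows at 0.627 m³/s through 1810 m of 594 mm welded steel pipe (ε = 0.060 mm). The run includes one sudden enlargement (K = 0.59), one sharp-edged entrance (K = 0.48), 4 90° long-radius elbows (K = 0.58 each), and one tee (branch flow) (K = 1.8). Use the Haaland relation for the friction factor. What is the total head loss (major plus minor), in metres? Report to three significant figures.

H_L ≈ 11.6 m

V = 4Q/(πD²) = 2.263 m/s; V²/2g = 0.2609 m
Re = 1.69×10^6, ε/D = 1.01×10^-4 → f = 0.01287 (Haaland)
Major: h_f = f(L/D)·V²/2g = 0.01287·3047·0.2609 = 10.23 m
Minor: ΣK = 5.19; h_m = ΣK·V²/2g = 1.354 m
Total H_L = 10.23 + 1.354 = 11.59 m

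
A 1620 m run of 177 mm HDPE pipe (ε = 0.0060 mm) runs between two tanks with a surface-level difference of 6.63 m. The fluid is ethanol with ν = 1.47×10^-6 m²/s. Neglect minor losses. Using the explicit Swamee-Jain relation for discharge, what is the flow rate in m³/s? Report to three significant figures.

Q ≈ 0.0219 m³/s

Swamee-Jain (Type II): Q = -0.965·√(gD⁵h_f/L)·ln[ε/(3.7D) + √(3.17ν²L/(gD³h_f))]
√(gD⁵h_f/L) = √(9.81·0.177⁵·6.63/1620) = 0.002641
ε/(3.7D) = 9.16×10^-6; √(3.17ν²L/(gD³h_f)) = 1.75×10^-4
Q = -0.965·0.002641·ln(1.846×10^-4) = 0.02191 m³/s
Check: V = 0.890 m/s, Re = 1.07×10^5, f = 0.01782, h_f = 6.59 m ≈ 6.63 m ✓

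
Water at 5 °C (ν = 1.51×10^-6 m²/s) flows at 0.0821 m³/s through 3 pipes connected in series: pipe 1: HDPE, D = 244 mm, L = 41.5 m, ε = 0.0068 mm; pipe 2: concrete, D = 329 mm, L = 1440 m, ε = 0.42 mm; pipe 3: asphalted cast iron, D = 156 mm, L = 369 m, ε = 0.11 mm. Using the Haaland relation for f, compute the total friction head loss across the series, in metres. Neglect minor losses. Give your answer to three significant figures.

H ≈ 46.9 m

Pipe 1: V = 1.756 m/s, Re = 2.84×10^5, ε/D = 2.79×10^-5, f = 0.01472, h_1 = f(L/D)V²/2g = 0.3934 m
Pipe 2: V = 0.9657 m/s, Re = 2.10×10^5, ε/D = 0.00128, f = 0.02191, h_2 = f(L/D)V²/2g = 4.558 m
Pipe 3: V = 4.295 m/s, Re = 4.44×10^5, ε/D = 7.05×10^-4, f = 0.01885, h_3 = f(L/D)V²/2g = 41.93 m
Series → Q common, losses add: H = Σh = 46.88 m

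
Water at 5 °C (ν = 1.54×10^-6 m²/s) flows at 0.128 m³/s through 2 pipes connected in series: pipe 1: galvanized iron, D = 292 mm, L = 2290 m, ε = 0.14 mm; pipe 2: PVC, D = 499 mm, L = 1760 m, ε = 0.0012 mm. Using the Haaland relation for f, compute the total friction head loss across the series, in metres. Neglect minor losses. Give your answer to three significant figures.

H ≈ 27.1 m

Pipe 1: V = 1.911 m/s, Re = 3.62×10^5, ε/D = 4.79×10^-4, f = 0.01774, h_1 = f(L/D)V²/2g = 25.91 m
Pipe 2: V = 0.6545 m/s, Re = 2.12×10^5, ε/D = 2.40×10^-6, f = 0.01534, h_2 = f(L/D)V²/2g = 1.181 m
Series → Q common, losses add: H = Σh = 27.09 m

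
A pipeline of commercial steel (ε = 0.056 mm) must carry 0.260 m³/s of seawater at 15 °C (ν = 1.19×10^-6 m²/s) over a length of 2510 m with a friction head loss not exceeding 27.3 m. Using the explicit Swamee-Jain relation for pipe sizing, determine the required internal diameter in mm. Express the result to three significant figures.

D ≈ 379 mm

Swamee-Jain (Type III): D = 0.66·[ε^1.25·(LQ²/(gh_f))^4.75 + ν·Q^9.4·(L/(gh_f))^5.2]^0.04
LQ²/(gh_f) = 0.6336; L/(gh_f) = 9.372
Term 1 = ε^1.25·(…)^4.75 = 5.54×10^-7; Term 2 = ν·Q^9.4·(…)^5.2 = 4.26×10^-7
D = 0.66·(5.54×10^-7 + 4.26×10^-7)^0.04 = 0.3795 m = 379 mm
Check: V = 2.30 m/s, Re = 7.33×10^5, f = 0.01449, h_f = 25.8 m ≈ 27.3 m ✓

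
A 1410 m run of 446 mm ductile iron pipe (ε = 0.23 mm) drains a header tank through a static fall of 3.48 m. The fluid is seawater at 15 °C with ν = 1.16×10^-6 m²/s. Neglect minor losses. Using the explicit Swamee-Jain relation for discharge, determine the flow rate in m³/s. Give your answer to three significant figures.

Q ≈ 0.172 m³/s

Swamee-Jain (Type II): Q = -0.965·√(gD⁵h_f/L)·ln[ε/(3.7D) + √(3.17ν²L/(gD³h_f))]
√(gD⁵h_f/L) = √(9.81·0.446⁵·3.48/1410) = 0.02067
ε/(3.7D) = 1.39×10^-4; √(3.17ν²L/(gD³h_f)) = 4.46×10^-5
Q = -0.965·0.02067·ln(1.839×10^-4) = 0.1716 m³/s
Check: V = 1.10 m/s, Re = 4.22×10^5, f = 0.01803, h_f = 3.50 m ≈ 3.48 m ✓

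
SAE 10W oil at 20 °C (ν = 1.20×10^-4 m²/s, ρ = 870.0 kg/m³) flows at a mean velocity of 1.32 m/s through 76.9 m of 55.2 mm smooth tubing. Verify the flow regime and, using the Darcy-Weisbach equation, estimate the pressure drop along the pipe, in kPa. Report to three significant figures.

Δp ≈ 111 kPa

Re = VD/ν = 1.32·0.05520/1.20×10^-4 = 607 → laminar (Re < 2300)
f = 64/Re = 0.1054
h_f = f(L/D)V²/(2g) = 0.1054·(76.9/0.05520)·1.32²/(2·9.81) = 13.04 m
Δp = ρg·h_f = 870.0·9.81·13.04 = 111.3 kPa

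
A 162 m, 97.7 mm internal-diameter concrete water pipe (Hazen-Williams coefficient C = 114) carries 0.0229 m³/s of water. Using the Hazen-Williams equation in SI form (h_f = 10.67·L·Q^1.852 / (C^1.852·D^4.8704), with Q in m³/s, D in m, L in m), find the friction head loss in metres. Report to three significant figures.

h_f = 10.67·162·0.0229^1.852 / (114^1.852·0.0977^4.8704) = 20.43 m

h_f ≈ 20.4 m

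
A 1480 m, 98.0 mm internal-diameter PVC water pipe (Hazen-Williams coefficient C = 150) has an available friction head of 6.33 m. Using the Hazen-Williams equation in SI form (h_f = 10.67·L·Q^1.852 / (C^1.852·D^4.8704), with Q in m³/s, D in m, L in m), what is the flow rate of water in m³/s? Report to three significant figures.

Q ≈ 0.00489 m³/s

Rearranging: Q = [h_f·C^1.852·D^4.8704 / (10.67·L)]^(1/1.852)
Q = [6.33·150^1.852·0.0980^4.8704 / (10.67·1480)]^0.540 = 0.004886 m³/s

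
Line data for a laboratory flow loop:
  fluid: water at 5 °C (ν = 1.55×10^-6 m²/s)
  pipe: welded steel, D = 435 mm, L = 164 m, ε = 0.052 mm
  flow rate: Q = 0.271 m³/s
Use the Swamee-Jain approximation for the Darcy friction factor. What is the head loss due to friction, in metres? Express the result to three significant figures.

h_f ≈ 0.936 m

V = 4Q/(πD²) = 4·0.271/(π·0.435²) = 1.823 m/s
Re = VD/ν = 1.823·0.435/1.55×10^-6 = 5.12×10^5 → turbulent
ε/D = 0.052/435 = 1.20×10^-4
Swamee-Jain: f = 0.01465
h_f = f(L/D)V²/(2g) = 0.01465·(164/0.435)·1.823²/(2·9.81) = 0.9363 m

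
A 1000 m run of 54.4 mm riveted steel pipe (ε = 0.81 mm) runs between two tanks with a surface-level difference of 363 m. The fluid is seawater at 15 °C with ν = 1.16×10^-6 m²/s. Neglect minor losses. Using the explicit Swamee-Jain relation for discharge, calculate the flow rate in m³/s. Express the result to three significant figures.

Swamee-Jain (Type II): Q = -0.965·√(gD⁵h_f/L)·ln[ε/(3.7D) + √(3.17ν²L/(gD³h_f))]
√(gD⁵h_f/L) = √(9.81·0.0544⁵·363/1000) = 0.001303
ε/(3.7D) = 0.00402; √(3.17ν²L/(gD³h_f)) = 8.63×10^-5
Q = -0.965·0.001303·ln(0.004111) = 0.006906 m³/s
Check: V = 2.97 m/s, Re = 1.39×10^5, f = 0.04410, h_f = 365 m ≈ 363 m ✓

Q ≈ 0.00691 m³/s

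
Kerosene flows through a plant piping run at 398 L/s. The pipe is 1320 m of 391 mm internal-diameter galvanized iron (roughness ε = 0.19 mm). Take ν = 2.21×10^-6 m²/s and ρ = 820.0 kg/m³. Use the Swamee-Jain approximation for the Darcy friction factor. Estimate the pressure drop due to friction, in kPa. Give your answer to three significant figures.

Δp ≈ 267 kPa

V = 4Q/(πD²) = 4·0.398/(π·0.391²) = 3.315 m/s
Re = VD/ν = 3.315·0.391/2.21×10^-6 = 5.86×10^5 → turbulent
ε/D = 0.19/391 = 4.86×10^-4
Swamee-Jain: f = 0.01755
h_f = f(L/D)V²/(2g) = 0.01755·(1320/0.391)·3.315²/(2·9.81) = 33.18 m
Δp = ρg·h_f = 820.0·9.81·33.18 = 266.9 kPa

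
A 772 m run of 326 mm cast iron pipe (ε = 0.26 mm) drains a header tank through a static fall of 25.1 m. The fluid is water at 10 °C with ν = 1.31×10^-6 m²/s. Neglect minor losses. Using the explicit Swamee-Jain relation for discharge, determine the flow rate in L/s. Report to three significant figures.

Swamee-Jain (Type II): Q = -0.965·√(gD⁵h_f/L)·ln[ε/(3.7D) + √(3.17ν²L/(gD³h_f))]
√(gD⁵h_f/L) = √(9.81·0.326⁵·25.1/772) = 0.03427
ε/(3.7D) = 2.16×10^-4; √(3.17ν²L/(gD³h_f)) = 2.22×10^-5
Q = -0.965·0.03427·ln(2.377×10^-4) = 0.2759 m³/s
Check: V = 3.31 m/s, Re = 8.23×10^5, f = 0.01913, h_f = 25.2 m ≈ 25.1 m ✓

Q ≈ 276 L/s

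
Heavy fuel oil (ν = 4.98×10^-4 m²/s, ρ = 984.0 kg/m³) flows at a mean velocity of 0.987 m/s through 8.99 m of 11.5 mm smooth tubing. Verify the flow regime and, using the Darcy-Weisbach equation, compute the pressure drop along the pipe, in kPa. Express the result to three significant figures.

Re = VD/ν = 0.987·0.01150/4.98×10^-4 = 22.8 → laminar (Re < 2300)
f = 64/Re = 2.808
h_f = f(L/D)V²/(2g) = 2.808·(8.99/0.01150)·0.987²/(2·9.81) = 109.0 m
Δp = ρg·h_f = 984.0·9.81·109.0 = 1052 kPa

Δp ≈ 1050 kPa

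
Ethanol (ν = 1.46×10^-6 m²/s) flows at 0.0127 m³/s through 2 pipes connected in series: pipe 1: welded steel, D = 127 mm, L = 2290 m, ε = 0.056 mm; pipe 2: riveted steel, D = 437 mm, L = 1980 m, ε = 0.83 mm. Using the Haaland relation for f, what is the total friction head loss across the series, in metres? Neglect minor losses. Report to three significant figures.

H ≈ 18.7 m

Pipe 1: V = 1.003 m/s, Re = 8.72×10^4, ε/D = 4.41×10^-4, f = 0.02020, h_1 = f(L/D)V²/2g = 18.66 m
Pipe 2: V = 0.08467 m/s, Re = 2.53×10^4, ε/D = 0.00190, f = 0.02825, h_2 = f(L/D)V²/2g = 0.04678 m
Series → Q common, losses add: H = Σh = 18.70 m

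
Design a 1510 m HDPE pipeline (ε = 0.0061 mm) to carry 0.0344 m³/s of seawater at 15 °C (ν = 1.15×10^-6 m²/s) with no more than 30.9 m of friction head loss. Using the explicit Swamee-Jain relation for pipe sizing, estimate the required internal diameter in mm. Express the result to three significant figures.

Swamee-Jain (Type III): D = 0.66·[ε^1.25·(LQ²/(gh_f))^4.75 + ν·Q^9.4·(L/(gh_f))^5.2]^0.04
LQ²/(gh_f) = 0.005895; L/(gh_f) = 4.981
Term 1 = ε^1.25·(…)^4.75 = 7.79×10^-18; Term 2 = ν·Q^9.4·(…)^5.2 = 8.52×10^-17
D = 0.66·(7.79×10^-18 + 8.52×10^-17)^0.04 = 0.1508 m = 151 mm
Check: V = 1.93 m/s, Re = 2.53×10^5, f = 0.01526, h_f = 28.9 m ≈ 30.9 m ✓

D ≈ 151 mm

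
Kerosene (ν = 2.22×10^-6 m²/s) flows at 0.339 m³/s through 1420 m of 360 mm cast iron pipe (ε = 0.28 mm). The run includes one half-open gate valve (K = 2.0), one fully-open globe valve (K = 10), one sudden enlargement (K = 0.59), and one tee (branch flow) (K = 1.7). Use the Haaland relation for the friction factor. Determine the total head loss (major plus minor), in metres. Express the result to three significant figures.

V = 4Q/(πD²) = 3.330 m/s; V²/2g = 0.5653 m
Re = 5.40×10^5, ε/D = 7.78×10^-4 → f = 0.01910 (Haaland)
Major: h_f = f(L/D)·V²/2g = 0.01910·3944·0.5653 = 42.60 m
Minor: ΣK = 14.3; h_m = ΣK·V²/2g = 8.079 m
Total H_L = 42.60 + 8.079 = 50.68 m

H_L ≈ 50.7 m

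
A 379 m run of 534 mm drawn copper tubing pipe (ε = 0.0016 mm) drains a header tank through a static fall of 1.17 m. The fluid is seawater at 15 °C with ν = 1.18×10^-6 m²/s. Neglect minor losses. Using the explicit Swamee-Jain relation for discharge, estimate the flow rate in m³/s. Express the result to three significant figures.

Swamee-Jain (Type II): Q = -0.965·√(gD⁵h_f/L)·ln[ε/(3.7D) + √(3.17ν²L/(gD³h_f))]
√(gD⁵h_f/L) = √(9.81·0.534⁵·1.17/379) = 0.03626
ε/(3.7D) = 8.10×10^-7; √(3.17ν²L/(gD³h_f)) = 3.09×10^-5
Q = -0.965·0.03626·ln(3.175×10^-5) = 0.3625 m³/s
Check: V = 1.62 m/s, Re = 7.32×10^5, f = 0.01230, h_f = 1.17 m ≈ 1.17 m ✓

Q ≈ 0.362 m³/s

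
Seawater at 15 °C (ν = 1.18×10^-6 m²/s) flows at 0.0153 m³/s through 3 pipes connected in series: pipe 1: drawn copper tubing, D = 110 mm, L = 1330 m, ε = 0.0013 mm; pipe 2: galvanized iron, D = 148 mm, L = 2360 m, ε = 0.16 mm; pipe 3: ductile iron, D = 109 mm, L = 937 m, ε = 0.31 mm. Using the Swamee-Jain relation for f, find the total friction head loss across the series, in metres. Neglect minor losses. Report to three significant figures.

Pipe 1: V = 1.610 m/s, Re = 1.50×10^5, ε/D = 1.18×10^-5, f = 0.01653, h_1 = f(L/D)V²/2g = 26.40 m
Pipe 2: V = 0.8894 m/s, Re = 1.12×10^5, ε/D = 0.00108, f = 0.02241, h_2 = f(L/D)V²/2g = 14.40 m
Pipe 3: V = 1.640 m/s, Re = 1.51×10^5, ε/D = 0.00284, f = 0.02689, h_3 = f(L/D)V²/2g = 31.68 m
Series → Q common, losses add: H = Σh = 72.49 m

H ≈ 72.5 m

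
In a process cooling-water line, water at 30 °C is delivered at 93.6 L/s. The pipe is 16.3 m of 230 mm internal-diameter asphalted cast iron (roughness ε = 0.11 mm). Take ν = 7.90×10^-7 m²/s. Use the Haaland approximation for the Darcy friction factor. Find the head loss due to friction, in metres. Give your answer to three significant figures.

V = 4Q/(πD²) = 4·0.0936/(π·0.230²) = 2.253 m/s
Re = VD/ν = 2.253·0.230/7.90×10^-7 = 6.56×10^5 → turbulent
ε/D = 0.11/230 = 4.78×10^-4
Haaland: f = 0.01724
h_f = f(L/D)V²/(2g) = 0.01724·(16.3/0.230)·2.253²/(2·9.81) = 0.3161 m

h_f ≈ 0.316 m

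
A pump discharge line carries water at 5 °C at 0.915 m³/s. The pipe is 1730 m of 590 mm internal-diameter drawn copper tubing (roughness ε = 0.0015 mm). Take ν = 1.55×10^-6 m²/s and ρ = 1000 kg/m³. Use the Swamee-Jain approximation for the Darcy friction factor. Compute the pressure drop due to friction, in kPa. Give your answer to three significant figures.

Δp ≈ 184 kPa

V = 4Q/(πD²) = 4·0.915/(π·0.590²) = 3.347 m/s
Re = VD/ν = 3.347·0.590/1.55×10^-6 = 1.27×10^6 → turbulent
ε/D = 0.0015/590 = 2.54×10^-6
Swamee-Jain: f = 0.01122
h_f = f(L/D)V²/(2g) = 0.01122·(1730/0.590)·3.347²/(2·9.81) = 18.79 m
Δp = ρg·h_f = 1000·9.81·18.79 = 184.3 kPa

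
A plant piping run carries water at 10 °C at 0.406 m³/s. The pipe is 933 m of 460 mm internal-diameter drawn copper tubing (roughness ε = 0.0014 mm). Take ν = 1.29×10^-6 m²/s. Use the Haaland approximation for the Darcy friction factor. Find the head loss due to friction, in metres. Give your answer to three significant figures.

V = 4Q/(πD²) = 4·0.406/(π·0.460²) = 2.443 m/s
Re = VD/ν = 2.443·0.460/1.29×10^-6 = 8.71×10^5 → turbulent
ε/D = 0.0014/460 = 3.04×10^-6
Haaland: f = 0.01191
h_f = f(L/D)V²/(2g) = 0.01191·(933/0.460)·2.443²/(2·9.81) = 7.345 m

h_f ≈ 7.35 m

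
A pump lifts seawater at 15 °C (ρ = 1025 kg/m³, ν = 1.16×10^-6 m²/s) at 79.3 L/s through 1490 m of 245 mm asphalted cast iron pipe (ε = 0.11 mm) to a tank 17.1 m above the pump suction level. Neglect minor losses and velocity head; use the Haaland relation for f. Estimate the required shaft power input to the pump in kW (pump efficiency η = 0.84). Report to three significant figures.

V = 4Q/(πD²) = 1.682 m/s; Re = 3.55×10^5; ε/D = 4.49×10^-4; f = 0.01757
h_f = f(L/D)V²/2g = 15.41 m
Total head H = z + h_f = 17.1 + 15.41 = 32.51 m
P_hyd = ρgQH = 1025·9.81·0.0793·32.51 = 25.92 kW
P_shaft = P_hyd/η = 25.92/0.84 = 30.86 kW

P_shaft ≈ 30.9 kW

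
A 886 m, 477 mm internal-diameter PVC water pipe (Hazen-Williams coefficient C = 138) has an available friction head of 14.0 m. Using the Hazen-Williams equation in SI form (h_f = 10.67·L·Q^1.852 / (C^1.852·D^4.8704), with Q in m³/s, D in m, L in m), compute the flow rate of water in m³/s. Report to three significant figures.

Rearranging: Q = [h_f·C^1.852·D^4.8704 / (10.67·L)]^(1/1.852)
Q = [14.0·138^1.852·0.477^4.8704 / (10.67·886)]^0.540 = 0.5843 m³/s

Q ≈ 0.584 m³/s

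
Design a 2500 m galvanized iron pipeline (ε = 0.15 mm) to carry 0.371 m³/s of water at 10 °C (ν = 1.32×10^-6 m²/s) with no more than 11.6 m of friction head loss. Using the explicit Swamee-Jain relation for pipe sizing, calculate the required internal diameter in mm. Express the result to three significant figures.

Swamee-Jain (Type III): D = 0.66·[ε^1.25·(LQ²/(gh_f))^4.75 + ν·Q^9.4·(L/(gh_f))^5.2]^0.04
LQ²/(gh_f) = 3.024; L/(gh_f) = 21.97
Term 1 = ε^1.25·(…)^4.75 = 0.00318; Term 2 = ν·Q^9.4·(…)^5.2 = 0.00112
D = 0.66·(0.00318 + 0.00112)^0.04 = 0.5308 m = 531 mm
Check: V = 1.68 m/s, Re = 6.74×10^5, f = 0.01592, h_f = 10.7 m ≈ 11.6 m ✓

D ≈ 531 mm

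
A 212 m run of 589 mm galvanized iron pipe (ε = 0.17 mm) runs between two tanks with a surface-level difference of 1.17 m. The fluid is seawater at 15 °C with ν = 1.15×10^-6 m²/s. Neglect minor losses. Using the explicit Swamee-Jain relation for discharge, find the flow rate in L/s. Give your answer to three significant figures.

Q ≈ 552 L/s

Swamee-Jain (Type II): Q = -0.965·√(gD⁵h_f/L)·ln[ε/(3.7D) + √(3.17ν²L/(gD³h_f))]
√(gD⁵h_f/L) = √(9.81·0.589⁵·1.17/212) = 0.06195
ε/(3.7D) = 7.80×10^-5; √(3.17ν²L/(gD³h_f)) = 1.95×10^-5
Q = -0.965·0.06195·ln(9.747×10^-5) = 0.5521 m³/s
Check: V = 2.03 m/s, Re = 1.04×10^6, f = 0.01563, h_f = 1.18 m ≈ 1.17 m ✓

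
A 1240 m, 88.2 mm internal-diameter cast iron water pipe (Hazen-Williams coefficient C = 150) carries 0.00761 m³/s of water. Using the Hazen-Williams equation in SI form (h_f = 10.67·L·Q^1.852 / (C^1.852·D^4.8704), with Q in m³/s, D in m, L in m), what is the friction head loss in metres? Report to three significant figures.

h_f = 10.67·1240·0.00761^1.852 / (150^1.852·0.0882^4.8704) = 20.13 m

h_f ≈ 20.1 m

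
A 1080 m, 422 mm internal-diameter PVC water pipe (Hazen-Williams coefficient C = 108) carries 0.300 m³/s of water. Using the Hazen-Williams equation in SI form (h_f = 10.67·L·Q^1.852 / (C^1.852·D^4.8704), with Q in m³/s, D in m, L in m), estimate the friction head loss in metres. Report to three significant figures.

h_f = 10.67·1080·0.300^1.852 / (108^1.852·0.422^4.8704) = 14.20 m

h_f ≈ 14.2 m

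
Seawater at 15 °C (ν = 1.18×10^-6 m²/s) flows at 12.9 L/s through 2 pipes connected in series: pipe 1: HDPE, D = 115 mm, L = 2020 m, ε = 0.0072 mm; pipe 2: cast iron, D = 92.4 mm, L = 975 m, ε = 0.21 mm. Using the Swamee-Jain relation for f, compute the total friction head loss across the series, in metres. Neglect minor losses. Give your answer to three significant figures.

H ≈ 75.1 m

Pipe 1: V = 1.242 m/s, Re = 1.21×10^5, ε/D = 6.26×10^-5, f = 0.01759, h_1 = f(L/D)V²/2g = 24.29 m
Pipe 2: V = 1.924 m/s, Re = 1.51×10^5, ε/D = 0.00227, f = 0.02550, h_2 = f(L/D)V²/2g = 50.76 m
Series → Q common, losses add: H = Σh = 75.05 m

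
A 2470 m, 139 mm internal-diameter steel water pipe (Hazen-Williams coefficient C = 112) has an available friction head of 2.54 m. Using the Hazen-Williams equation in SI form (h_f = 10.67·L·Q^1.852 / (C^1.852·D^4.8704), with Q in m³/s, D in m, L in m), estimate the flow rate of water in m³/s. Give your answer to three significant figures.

Q ≈ 0.00424 m³/s

Rearranging: Q = [h_f·C^1.852·D^4.8704 / (10.67·L)]^(1/1.852)
Q = [2.54·112^1.852·0.139^4.8704 / (10.67·2470)]^0.540 = 0.004237 m³/s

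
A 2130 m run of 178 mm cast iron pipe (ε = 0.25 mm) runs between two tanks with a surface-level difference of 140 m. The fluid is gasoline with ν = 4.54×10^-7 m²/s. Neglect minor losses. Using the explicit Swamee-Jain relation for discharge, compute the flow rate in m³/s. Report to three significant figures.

Q ≈ 0.0812 m³/s

Swamee-Jain (Type II): Q = -0.965·√(gD⁵h_f/L)·ln[ε/(3.7D) + √(3.17ν²L/(gD³h_f))]
√(gD⁵h_f/L) = √(9.81·0.178⁵·140/2130) = 0.01073
ε/(3.7D) = 3.80×10^-4; √(3.17ν²L/(gD³h_f)) = 1.34×10^-5
Q = -0.965·0.01073·ln(3.930×10^-4) = 0.08123 m³/s
Check: V = 3.26 m/s, Re = 1.28×10^6, f = 0.02162, h_f = 141 m ≈ 140 m ✓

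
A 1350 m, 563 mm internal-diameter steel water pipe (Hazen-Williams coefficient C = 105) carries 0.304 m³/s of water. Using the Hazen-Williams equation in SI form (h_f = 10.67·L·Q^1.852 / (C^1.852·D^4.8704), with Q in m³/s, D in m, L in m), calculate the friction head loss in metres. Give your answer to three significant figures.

h_f ≈ 4.71 m

h_f = 10.67·1350·0.304^1.852 / (105^1.852·0.563^4.8704) = 4.706 m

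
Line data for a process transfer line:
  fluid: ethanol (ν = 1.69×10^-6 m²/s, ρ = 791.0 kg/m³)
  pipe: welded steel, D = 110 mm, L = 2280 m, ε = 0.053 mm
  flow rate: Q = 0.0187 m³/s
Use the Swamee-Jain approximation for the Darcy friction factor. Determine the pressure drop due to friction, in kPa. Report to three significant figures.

Δp ≈ 626 kPa

V = 4Q/(πD²) = 4·0.0187/(π·0.110²) = 1.968 m/s
Re = VD/ν = 1.968·0.110/1.69×10^-6 = 1.28×10^5 → turbulent
ε/D = 0.053/110 = 4.82×10^-4
Swamee-Jain: f = 0.01973
h_f = f(L/D)V²/(2g) = 0.01973·(2280/0.110)·1.968²/(2·9.81) = 80.69 m
Δp = ρg·h_f = 791.0·9.81·80.69 = 626.2 kPa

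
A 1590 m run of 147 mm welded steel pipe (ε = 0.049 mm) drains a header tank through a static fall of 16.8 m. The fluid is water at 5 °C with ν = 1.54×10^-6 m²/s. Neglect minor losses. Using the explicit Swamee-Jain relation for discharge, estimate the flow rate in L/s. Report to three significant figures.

Swamee-Jain (Type II): Q = -0.965·√(gD⁵h_f/L)·ln[ε/(3.7D) + √(3.17ν²L/(gD³h_f))]
√(gD⁵h_f/L) = √(9.81·0.147⁵·16.8/1590) = 0.002667
ε/(3.7D) = 9.01×10^-5; √(3.17ν²L/(gD³h_f)) = 1.51×10^-4
Q = -0.965·0.002667·ln(2.412×10^-4) = 0.02144 m³/s
Check: V = 1.26 m/s, Re = 1.21×10^5, f = 0.01915, h_f = 16.8 m ≈ 16.8 m ✓

Q ≈ 21.4 L/s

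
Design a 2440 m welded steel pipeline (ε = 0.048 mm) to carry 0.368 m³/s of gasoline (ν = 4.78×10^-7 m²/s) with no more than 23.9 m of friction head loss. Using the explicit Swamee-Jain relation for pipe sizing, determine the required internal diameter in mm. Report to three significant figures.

Swamee-Jain (Type III): D = 0.66·[ε^1.25·(LQ²/(gh_f))^4.75 + ν·Q^9.4·(L/(gh_f))^5.2]^0.04
LQ²/(gh_f) = 1.409; L/(gh_f) = 10.41
Term 1 = ε^1.25·(…)^4.75 = 2.04×10^-5; Term 2 = ν·Q^9.4·(…)^5.2 = 7.74×10^-6
D = 0.66·(2.04×10^-5 + 7.74×10^-6)^0.04 = 0.4340 m = 434 mm
Check: V = 2.49 m/s, Re = 2.26×10^6, f = 0.01298, h_f = 23.0 m ≈ 23.9 m ✓

D ≈ 434 mm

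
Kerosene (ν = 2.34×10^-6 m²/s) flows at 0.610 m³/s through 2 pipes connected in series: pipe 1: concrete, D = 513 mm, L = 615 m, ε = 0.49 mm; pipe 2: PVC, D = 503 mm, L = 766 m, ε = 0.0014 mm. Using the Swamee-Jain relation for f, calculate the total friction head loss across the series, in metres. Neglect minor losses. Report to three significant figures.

Pipe 1: V = 2.951 m/s, Re = 6.47×10^5, ε/D = 9.55×10^-4, f = 0.02001, h_1 = f(L/D)V²/2g = 10.65 m
Pipe 2: V = 3.070 m/s, Re = 6.60×10^5, ε/D = 2.78×10^-6, f = 0.01252, h_2 = f(L/D)V²/2g = 9.156 m
Series → Q common, losses add: H = Σh = 19.81 m

H ≈ 19.8 m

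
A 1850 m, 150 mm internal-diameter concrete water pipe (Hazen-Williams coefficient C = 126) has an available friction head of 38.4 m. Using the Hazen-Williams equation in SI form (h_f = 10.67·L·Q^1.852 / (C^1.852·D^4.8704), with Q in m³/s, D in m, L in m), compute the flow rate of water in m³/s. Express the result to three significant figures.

Rearranging: Q = [h_f·C^1.852·D^4.8704 / (10.67·L)]^(1/1.852)
Q = [38.4·126^1.852·0.150^4.8704 / (10.67·1850)]^0.540 = 0.02950 m³/s

Q ≈ 0.0295 m³/s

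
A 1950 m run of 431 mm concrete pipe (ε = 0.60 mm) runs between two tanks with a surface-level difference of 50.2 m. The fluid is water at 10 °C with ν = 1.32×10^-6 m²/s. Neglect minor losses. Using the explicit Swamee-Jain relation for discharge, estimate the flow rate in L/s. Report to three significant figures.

Q ≈ 464 L/s

Swamee-Jain (Type II): Q = -0.965·√(gD⁵h_f/L)·ln[ε/(3.7D) + √(3.17ν²L/(gD³h_f))]
√(gD⁵h_f/L) = √(9.81·0.431⁵·50.2/1950) = 0.06129
ε/(3.7D) = 3.76×10^-4; √(3.17ν²L/(gD³h_f)) = 1.65×10^-5
Q = -0.965·0.06129·ln(3.928×10^-4) = 0.4638 m³/s
Check: V = 3.18 m/s, Re = 1.04×10^6, f = 0.02163, h_f = 50.4 m ≈ 50.2 m ✓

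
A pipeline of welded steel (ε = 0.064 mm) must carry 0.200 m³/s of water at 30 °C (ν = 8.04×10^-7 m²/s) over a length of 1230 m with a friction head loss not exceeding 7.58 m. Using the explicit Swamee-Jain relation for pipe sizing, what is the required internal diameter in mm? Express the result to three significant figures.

Swamee-Jain (Type III): D = 0.66·[ε^1.25·(LQ²/(gh_f))^4.75 + ν·Q^9.4·(L/(gh_f))^5.2]^0.04
LQ²/(gh_f) = 0.6616; L/(gh_f) = 16.54
Term 1 = ε^1.25·(…)^4.75 = 8.05×10^-7; Term 2 = ν·Q^9.4·(…)^5.2 = 4.69×10^-7
D = 0.66·(8.05×10^-7 + 4.69×10^-7)^0.04 = 0.3835 m = 383 mm
Check: V = 1.73 m/s, Re = 8.26×10^5, f = 0.01458, h_f = 7.15 m ≈ 7.58 m ✓

D ≈ 383 mm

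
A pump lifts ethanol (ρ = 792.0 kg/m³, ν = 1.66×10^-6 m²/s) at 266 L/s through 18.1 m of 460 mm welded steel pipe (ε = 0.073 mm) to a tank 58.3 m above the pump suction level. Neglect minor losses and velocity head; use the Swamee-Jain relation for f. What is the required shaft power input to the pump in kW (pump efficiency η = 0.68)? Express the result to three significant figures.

P_shaft ≈ 177 kW

V = 4Q/(πD²) = 1.601 m/s; Re = 4.44×10^5; ε/D = 1.59×10^-4; f = 0.01529
h_f = f(L/D)V²/2g = 0.07854 m
Total head H = z + h_f = 58.3 + 0.07854 = 58.38 m
P_hyd = ρgQH = 792.0·9.81·0.266·58.38 = 120.7 kW
P_shaft = P_hyd/η = 120.7/0.68 = 177.4 kW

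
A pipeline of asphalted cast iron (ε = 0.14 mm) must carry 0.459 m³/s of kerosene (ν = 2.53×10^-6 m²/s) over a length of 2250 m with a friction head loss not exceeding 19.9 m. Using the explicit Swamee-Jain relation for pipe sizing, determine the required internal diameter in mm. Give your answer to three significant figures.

D ≈ 510 mm

Swamee-Jain (Type III): D = 0.66·[ε^1.25·(LQ²/(gh_f))^4.75 + ν·Q^9.4·(L/(gh_f))^5.2]^0.04
LQ²/(gh_f) = 2.428; L/(gh_f) = 11.53
Term 1 = ε^1.25·(…)^4.75 = 0.00103; Term 2 = ν·Q^9.4·(…)^5.2 = 5.56×10^-4
D = 0.66·(0.00103 + 5.56×10^-4)^0.04 = 0.5100 m = 510 mm
Check: V = 2.25 m/s, Re = 4.53×10^5, f = 0.01629, h_f = 18.5 m ≈ 19.9 m ✓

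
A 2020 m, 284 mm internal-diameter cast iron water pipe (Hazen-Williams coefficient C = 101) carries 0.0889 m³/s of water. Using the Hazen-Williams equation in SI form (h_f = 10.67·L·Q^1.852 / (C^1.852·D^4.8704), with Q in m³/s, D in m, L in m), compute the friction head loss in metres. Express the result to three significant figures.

h_f = 10.67·2020·0.0889^1.852 / (101^1.852·0.284^4.8704) = 21.75 m

h_f ≈ 21.7 m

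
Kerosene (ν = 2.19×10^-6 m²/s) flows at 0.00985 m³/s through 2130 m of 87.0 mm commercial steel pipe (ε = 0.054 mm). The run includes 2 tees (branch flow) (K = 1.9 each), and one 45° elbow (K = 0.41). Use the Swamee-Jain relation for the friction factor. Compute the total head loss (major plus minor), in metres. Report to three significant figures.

V = 4Q/(πD²) = 1.657 m/s; V²/2g = 0.1399 m
Re = 6.58×10^4, ε/D = 6.21×10^-4 → f = 0.02209 (Swamee-Jain)
Major: h_f = f(L/D)·V²/2g = 0.02209·24483·0.1399 = 75.67 m
Minor: ΣK = 4.21; h_m = ΣK·V²/2g = 0.5891 m
Total H_L = 75.67 + 0.5891 = 76.26 m

H_L ≈ 76.3 m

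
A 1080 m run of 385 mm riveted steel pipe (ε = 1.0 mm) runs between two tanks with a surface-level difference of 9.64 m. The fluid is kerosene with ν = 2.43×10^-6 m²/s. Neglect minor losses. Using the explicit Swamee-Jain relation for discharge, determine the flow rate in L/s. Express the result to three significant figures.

Swamee-Jain (Type II): Q = -0.965·√(gD⁵h_f/L)·ln[ε/(3.7D) + √(3.17ν²L/(gD³h_f))]
√(gD⁵h_f/L) = √(9.81·0.385⁵·9.64/1080) = 0.02722
ε/(3.7D) = 7.02×10^-4; √(3.17ν²L/(gD³h_f)) = 6.12×10^-5
Q = -0.965·0.02722·ln(7.632×10^-4) = 0.1885 m³/s
Check: V = 1.62 m/s, Re = 2.57×10^5, f = 0.02588, h_f = 9.70 m ≈ 9.64 m ✓

Q ≈ 189 L/s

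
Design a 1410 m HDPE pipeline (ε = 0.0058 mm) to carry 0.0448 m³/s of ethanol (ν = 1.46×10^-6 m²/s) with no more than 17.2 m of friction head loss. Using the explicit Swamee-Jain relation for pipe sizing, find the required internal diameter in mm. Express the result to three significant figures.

D ≈ 187 mm

Swamee-Jain (Type III): D = 0.66·[ε^1.25·(LQ²/(gh_f))^4.75 + ν·Q^9.4·(L/(gh_f))^5.2]^0.04
LQ²/(gh_f) = 0.01677; L/(gh_f) = 8.356
Term 1 = ε^1.25·(…)^4.75 = 1.05×10^-15; Term 2 = ν·Q^9.4·(…)^5.2 = 1.91×10^-14
D = 0.66·(1.05×10^-15 + 1.91×10^-14)^0.04 = 0.1869 m = 187 mm
Check: V = 1.63 m/s, Re = 2.09×10^5, f = 0.01569, h_f = 16.1 m ≈ 17.2 m ✓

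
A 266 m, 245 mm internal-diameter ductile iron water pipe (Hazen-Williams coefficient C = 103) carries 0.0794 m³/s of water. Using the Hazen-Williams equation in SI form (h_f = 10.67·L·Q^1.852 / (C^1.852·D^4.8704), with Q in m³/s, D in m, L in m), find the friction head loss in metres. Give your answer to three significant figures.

h_f = 10.67·266·0.0794^1.852 / (103^1.852·0.245^4.8704) = 4.600 m

h_f ≈ 4.60 m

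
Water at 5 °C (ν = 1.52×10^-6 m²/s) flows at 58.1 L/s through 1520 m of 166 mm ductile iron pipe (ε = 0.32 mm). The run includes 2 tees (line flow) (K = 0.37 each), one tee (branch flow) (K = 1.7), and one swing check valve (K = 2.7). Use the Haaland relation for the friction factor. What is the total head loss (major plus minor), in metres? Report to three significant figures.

V = 4Q/(πD²) = 2.685 m/s; V²/2g = 0.3673 m
Re = 2.93×10^5, ε/D = 0.00193 → f = 0.02380 (Haaland)
Major: h_f = f(L/D)·V²/2g = 0.02380·9157·0.3673 = 80.04 m
Minor: ΣK = 5.14; h_m = ΣK·V²/2g = 1.888 m
Total H_L = 80.04 + 1.888 = 81.92 m

H_L ≈ 81.9 m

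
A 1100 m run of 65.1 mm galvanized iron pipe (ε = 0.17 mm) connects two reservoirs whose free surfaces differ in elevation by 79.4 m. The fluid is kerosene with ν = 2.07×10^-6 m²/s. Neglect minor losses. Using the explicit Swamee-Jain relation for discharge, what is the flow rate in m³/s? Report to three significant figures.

Swamee-Jain (Type II): Q = -0.965·√(gD⁵h_f/L)·ln[ε/(3.7D) + √(3.17ν²L/(gD³h_f))]
√(gD⁵h_f/L) = √(9.81·0.0651⁵·79.4/1100) = 9.099×10^-4
ε/(3.7D) = 7.06×10^-4; √(3.17ν²L/(gD³h_f)) = 2.64×10^-4
Q = -0.965·9.099×10^-4·ln(9.695×10^-4) = 0.006093 m³/s
Check: V = 1.83 m/s, Re = 5.76×10^4, f = 0.02781, h_f = 80.3 m ≈ 79.4 m ✓

Q ≈ 0.00609 m³/s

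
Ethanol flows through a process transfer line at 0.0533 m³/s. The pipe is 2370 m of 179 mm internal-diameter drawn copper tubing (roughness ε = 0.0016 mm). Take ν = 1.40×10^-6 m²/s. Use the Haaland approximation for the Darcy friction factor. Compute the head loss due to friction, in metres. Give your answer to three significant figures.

V = 4Q/(πD²) = 4·0.0533/(π·0.179²) = 2.118 m/s
Re = VD/ν = 2.118·0.179/1.40×10^-6 = 2.71×10^5 → turbulent
ε/D = 0.0016/179 = 8.94×10^-6
Haaland: f = 0.01469
h_f = f(L/D)V²/(2g) = 0.01469·(2370/0.179)·2.118²/(2·9.81) = 44.47 m

h_f ≈ 44.5 m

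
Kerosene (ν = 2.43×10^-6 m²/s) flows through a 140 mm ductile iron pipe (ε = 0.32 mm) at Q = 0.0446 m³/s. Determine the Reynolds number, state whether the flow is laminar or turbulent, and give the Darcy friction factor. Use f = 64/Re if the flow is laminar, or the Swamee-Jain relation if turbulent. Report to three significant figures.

V = 4Q/(πD²) = 2.897 m/s
Re = VD/ν = 2.897·0.140/2.43×10^-6 = 1.67×10^5
Re > 4000 → turbulent; ε/D = 0.00229
Swamee-Jain: f = 0.02543

Re ≈ 1.67×10^5; turbulent; f ≈ 0.0254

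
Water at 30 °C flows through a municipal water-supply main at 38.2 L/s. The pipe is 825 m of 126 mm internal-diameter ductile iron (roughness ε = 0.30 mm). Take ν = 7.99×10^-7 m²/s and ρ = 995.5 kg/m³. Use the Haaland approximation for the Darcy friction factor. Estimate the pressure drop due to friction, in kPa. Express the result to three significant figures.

V = 4Q/(πD²) = 4·0.0382/(π·0.126²) = 3.064 m/s
Re = VD/ν = 3.064·0.126/7.99×10^-7 = 4.83×10^5 → turbulent
ε/D = 0.30/126 = 0.00238
Haaland: f = 0.02489
h_f = f(L/D)V²/(2g) = 0.02489·(825/0.126)·3.064²/(2·9.81) = 77.96 m
Δp = ρg·h_f = 995.5·9.81·77.96 = 761.3 kPa

Δp ≈ 761 kPa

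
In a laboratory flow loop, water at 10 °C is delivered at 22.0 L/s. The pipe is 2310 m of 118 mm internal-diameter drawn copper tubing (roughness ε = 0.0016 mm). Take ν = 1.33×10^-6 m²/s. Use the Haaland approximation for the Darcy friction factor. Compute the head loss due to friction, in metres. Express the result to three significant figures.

h_f ≈ 64.3 m

V = 4Q/(πD²) = 4·0.0220/(π·0.118²) = 2.012 m/s
Re = VD/ν = 2.012·0.118/1.33×10^-6 = 1.78×10^5 → turbulent
ε/D = 0.0016/118 = 1.36×10^-5
Haaland: f = 0.01592
h_f = f(L/D)V²/(2g) = 0.01592·(2310/0.118)·2.012²/(2·9.81) = 64.30 m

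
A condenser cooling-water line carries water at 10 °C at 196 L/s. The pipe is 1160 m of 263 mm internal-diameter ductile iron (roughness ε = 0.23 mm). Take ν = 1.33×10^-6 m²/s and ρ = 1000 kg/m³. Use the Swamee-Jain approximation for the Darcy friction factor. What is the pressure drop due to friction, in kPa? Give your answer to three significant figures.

Δp ≈ 562 kPa

V = 4Q/(πD²) = 4·0.196/(π·0.263²) = 3.608 m/s
Re = VD/ν = 3.608·0.263/1.33×10^-6 = 7.13×10^5 → turbulent
ε/D = 0.23/263 = 8.75×10^-4
Swamee-Jain: f = 0.01958
h_f = f(L/D)V²/(2g) = 0.01958·(1160/0.263)·3.608²/(2·9.81) = 57.31 m
Δp = ρg·h_f = 1000·9.81·57.31 = 562.2 kPa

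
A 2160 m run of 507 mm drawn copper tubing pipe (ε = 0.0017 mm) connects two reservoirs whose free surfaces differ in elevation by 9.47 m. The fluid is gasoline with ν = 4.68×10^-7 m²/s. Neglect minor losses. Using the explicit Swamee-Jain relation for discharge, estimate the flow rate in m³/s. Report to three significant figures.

Q ≈ 0.415 m³/s

Swamee-Jain (Type II): Q = -0.965·√(gD⁵h_f/L)·ln[ε/(3.7D) + √(3.17ν²L/(gD³h_f))]
√(gD⁵h_f/L) = √(9.81·0.507⁵·9.47/2160) = 0.03796
ε/(3.7D) = 9.06×10^-7; √(3.17ν²L/(gD³h_f)) = 1.11×10^-5
Q = -0.965·0.03796·ln(1.204×10^-5) = 0.4149 m³/s
Check: V = 2.06 m/s, Re = 2.23×10^6, f = 0.01033, h_f = 9.47 m ≈ 9.47 m ✓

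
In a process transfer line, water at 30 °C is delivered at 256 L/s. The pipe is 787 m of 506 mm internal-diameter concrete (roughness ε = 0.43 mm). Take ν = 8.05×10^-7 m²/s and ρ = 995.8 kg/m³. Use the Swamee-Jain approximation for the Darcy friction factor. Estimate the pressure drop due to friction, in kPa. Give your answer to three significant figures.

V = 4Q/(πD²) = 4·0.256/(π·0.506²) = 1.273 m/s
Re = VD/ν = 1.273·0.506/8.05×10^-7 = 8.00×10^5 → turbulent
ε/D = 0.43/506 = 8.50×10^-4
Swamee-Jain: f = 0.01941
h_f = f(L/D)V²/(2g) = 0.01941·(787/0.506)·1.273²/(2·9.81) = 2.493 m
Δp = ρg·h_f = 995.8·9.81·2.493 = 24.36 kPa

Δp ≈ 24.4 kPa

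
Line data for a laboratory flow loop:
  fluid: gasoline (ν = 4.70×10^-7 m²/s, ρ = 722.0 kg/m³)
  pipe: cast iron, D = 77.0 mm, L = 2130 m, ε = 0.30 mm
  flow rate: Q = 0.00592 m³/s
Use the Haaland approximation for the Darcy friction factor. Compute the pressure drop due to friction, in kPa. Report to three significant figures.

Δp ≈ 464 kPa

V = 4Q/(πD²) = 4·0.00592/(π·0.0770²) = 1.271 m/s
Re = VD/ν = 1.271·0.0770/4.70×10^-7 = 2.08×10^5 → turbulent
ε/D = 0.30/77.0 = 0.00390
Haaland: f = 0.02874
h_f = f(L/D)V²/(2g) = 0.02874·(2130/0.0770)·1.271²/(2·9.81) = 65.49 m
Δp = ρg·h_f = 722.0·9.81·65.49 = 463.9 kPa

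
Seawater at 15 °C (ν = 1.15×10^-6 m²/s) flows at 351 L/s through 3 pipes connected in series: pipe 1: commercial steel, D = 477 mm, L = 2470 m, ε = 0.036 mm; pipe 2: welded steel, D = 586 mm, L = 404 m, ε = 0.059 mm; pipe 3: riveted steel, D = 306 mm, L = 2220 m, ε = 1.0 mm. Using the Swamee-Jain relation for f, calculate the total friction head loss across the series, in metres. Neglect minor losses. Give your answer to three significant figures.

H ≈ 242 m

Pipe 1: V = 1.964 m/s, Re = 8.15×10^5, ε/D = 7.55×10^-5, f = 0.01340, h_1 = f(L/D)V²/2g = 13.64 m
Pipe 2: V = 1.301 m/s, Re = 6.63×10^5, ε/D = 1.01×10^-4, f = 0.01404, h_2 = f(L/D)V²/2g = 0.8356 m
Pipe 3: V = 4.773 m/s, Re = 1.27×10^6, ε/D = 0.00327, f = 0.02696, h_3 = f(L/D)V²/2g = 227.1 m
Series → Q common, losses add: H = Σh = 241.6 m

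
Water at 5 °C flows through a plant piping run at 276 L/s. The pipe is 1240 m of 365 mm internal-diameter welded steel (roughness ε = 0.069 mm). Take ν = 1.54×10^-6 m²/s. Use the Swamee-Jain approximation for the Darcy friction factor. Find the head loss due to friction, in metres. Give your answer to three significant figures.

h_f ≈ 18.2 m

V = 4Q/(πD²) = 4·0.276/(π·0.365²) = 2.638 m/s
Re = VD/ν = 2.638·0.365/1.54×10^-6 = 6.25×10^5 → turbulent
ε/D = 0.069/365 = 1.89×10^-4
Swamee-Jain: f = 0.01512
h_f = f(L/D)V²/(2g) = 0.01512·(1240/0.365)·2.638²/(2·9.81) = 18.22 m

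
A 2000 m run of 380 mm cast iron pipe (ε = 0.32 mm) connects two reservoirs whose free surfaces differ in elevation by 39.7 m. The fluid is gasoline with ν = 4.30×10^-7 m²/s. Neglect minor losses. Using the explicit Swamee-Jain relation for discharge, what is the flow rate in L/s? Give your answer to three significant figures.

Q ≈ 317 L/s

Swamee-Jain (Type II): Q = -0.965·√(gD⁵h_f/L)·ln[ε/(3.7D) + √(3.17ν²L/(gD³h_f))]
√(gD⁵h_f/L) = √(9.81·0.380⁵·39.7/2000) = 0.03928
ε/(3.7D) = 2.28×10^-4; √(3.17ν²L/(gD³h_f)) = 7.41×10^-6
Q = -0.965·0.03928·ln(2.350×10^-4) = 0.3167 m³/s
Check: V = 2.79 m/s, Re = 2.47×10^6, f = 0.01904, h_f = 39.8 m ≈ 39.7 m ✓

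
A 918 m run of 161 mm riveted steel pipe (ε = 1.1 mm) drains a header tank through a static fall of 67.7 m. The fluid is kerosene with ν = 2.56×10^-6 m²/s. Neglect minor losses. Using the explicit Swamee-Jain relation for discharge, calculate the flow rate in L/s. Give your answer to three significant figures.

Swamee-Jain (Type II): Q = -0.965·√(gD⁵h_f/L)·ln[ε/(3.7D) + √(3.17ν²L/(gD³h_f))]
√(gD⁵h_f/L) = √(9.81·0.161⁵·67.7/918) = 0.008847
ε/(3.7D) = 0.00185; √(3.17ν²L/(gD³h_f)) = 8.30×10^-5
Q = -0.965·0.008847·ln(0.001930) = 0.05336 m³/s
Check: V = 2.62 m/s, Re = 1.65×10^5, f = 0.03411, h_f = 68.1 m ≈ 67.7 m ✓

Q ≈ 53.4 L/s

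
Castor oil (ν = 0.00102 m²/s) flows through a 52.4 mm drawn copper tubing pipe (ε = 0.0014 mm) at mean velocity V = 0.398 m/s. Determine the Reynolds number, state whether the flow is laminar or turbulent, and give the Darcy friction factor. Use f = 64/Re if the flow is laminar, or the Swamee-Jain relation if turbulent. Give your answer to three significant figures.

Re = VD/ν = 0.3980·0.0524/0.00102 = 20.4
Re < 2300 → laminar → f = 64/Re = 3.130

Re ≈ 20.4; laminar; f = 64/Re ≈ 3.13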